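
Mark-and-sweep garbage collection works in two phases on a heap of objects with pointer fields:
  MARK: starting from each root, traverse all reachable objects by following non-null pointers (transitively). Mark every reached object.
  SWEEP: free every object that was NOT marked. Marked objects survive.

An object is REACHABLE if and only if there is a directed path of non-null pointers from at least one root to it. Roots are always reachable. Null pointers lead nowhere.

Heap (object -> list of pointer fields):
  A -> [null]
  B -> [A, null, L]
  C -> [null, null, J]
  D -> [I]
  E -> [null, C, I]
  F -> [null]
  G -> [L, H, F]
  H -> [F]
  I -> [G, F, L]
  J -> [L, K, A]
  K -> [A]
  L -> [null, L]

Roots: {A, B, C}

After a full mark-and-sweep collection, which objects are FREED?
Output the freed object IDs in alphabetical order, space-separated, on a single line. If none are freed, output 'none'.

Roots: A B C
Mark A: refs=null, marked=A
Mark B: refs=A null L, marked=A B
Mark C: refs=null null J, marked=A B C
Mark L: refs=null L, marked=A B C L
Mark J: refs=L K A, marked=A B C J L
Mark K: refs=A, marked=A B C J K L
Unmarked (collected): D E F G H I

Answer: D E F G H I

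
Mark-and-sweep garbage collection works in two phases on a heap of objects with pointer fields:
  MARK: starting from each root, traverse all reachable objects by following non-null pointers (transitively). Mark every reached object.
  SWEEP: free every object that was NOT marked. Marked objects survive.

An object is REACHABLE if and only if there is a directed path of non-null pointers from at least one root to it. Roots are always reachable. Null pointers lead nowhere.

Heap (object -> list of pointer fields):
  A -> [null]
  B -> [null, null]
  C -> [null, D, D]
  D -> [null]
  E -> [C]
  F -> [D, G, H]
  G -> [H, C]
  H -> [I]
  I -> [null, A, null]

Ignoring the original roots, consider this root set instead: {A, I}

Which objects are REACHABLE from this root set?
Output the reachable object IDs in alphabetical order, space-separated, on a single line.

Answer: A I

Derivation:
Roots: A I
Mark A: refs=null, marked=A
Mark I: refs=null A null, marked=A I
Unmarked (collected): B C D E F G H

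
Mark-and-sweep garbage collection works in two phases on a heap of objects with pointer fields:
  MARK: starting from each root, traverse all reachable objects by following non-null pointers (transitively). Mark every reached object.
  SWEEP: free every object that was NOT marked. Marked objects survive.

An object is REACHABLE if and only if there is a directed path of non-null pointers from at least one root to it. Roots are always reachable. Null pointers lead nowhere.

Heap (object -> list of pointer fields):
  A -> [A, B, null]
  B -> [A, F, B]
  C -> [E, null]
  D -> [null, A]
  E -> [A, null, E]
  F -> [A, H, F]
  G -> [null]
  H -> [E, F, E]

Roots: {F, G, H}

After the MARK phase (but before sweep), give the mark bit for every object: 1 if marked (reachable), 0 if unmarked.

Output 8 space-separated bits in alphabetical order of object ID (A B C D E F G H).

Roots: F G H
Mark F: refs=A H F, marked=F
Mark G: refs=null, marked=F G
Mark H: refs=E F E, marked=F G H
Mark A: refs=A B null, marked=A F G H
Mark E: refs=A null E, marked=A E F G H
Mark B: refs=A F B, marked=A B E F G H
Unmarked (collected): C D

Answer: 1 1 0 0 1 1 1 1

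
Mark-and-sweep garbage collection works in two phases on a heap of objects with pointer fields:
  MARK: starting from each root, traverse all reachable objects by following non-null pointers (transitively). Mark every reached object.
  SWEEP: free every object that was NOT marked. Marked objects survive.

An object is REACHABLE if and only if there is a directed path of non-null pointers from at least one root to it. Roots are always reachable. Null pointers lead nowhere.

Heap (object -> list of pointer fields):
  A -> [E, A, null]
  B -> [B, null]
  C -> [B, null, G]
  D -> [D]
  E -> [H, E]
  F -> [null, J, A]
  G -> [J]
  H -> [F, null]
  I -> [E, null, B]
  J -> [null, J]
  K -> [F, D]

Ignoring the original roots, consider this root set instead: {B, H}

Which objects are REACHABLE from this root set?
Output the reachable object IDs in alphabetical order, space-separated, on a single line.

Answer: A B E F H J

Derivation:
Roots: B H
Mark B: refs=B null, marked=B
Mark H: refs=F null, marked=B H
Mark F: refs=null J A, marked=B F H
Mark J: refs=null J, marked=B F H J
Mark A: refs=E A null, marked=A B F H J
Mark E: refs=H E, marked=A B E F H J
Unmarked (collected): C D G I K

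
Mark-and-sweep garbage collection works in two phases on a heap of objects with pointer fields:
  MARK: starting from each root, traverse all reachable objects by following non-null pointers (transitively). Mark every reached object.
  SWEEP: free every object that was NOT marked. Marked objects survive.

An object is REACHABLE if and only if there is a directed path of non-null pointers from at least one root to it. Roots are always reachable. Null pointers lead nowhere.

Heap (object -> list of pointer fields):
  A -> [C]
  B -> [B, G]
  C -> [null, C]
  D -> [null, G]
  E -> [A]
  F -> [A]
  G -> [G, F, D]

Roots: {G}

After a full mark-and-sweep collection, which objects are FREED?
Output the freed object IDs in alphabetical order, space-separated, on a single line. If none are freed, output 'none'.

Answer: B E

Derivation:
Roots: G
Mark G: refs=G F D, marked=G
Mark F: refs=A, marked=F G
Mark D: refs=null G, marked=D F G
Mark A: refs=C, marked=A D F G
Mark C: refs=null C, marked=A C D F G
Unmarked (collected): B E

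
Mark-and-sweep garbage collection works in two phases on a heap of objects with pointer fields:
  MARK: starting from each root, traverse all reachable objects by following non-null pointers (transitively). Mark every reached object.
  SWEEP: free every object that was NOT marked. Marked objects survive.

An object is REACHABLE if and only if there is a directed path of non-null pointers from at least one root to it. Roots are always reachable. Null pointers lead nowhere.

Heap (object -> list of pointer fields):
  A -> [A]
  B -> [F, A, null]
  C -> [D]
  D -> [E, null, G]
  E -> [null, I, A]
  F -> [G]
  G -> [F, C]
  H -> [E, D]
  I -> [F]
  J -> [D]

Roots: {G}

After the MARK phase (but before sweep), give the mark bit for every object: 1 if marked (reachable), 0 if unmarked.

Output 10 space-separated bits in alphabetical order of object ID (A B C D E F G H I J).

Answer: 1 0 1 1 1 1 1 0 1 0

Derivation:
Roots: G
Mark G: refs=F C, marked=G
Mark F: refs=G, marked=F G
Mark C: refs=D, marked=C F G
Mark D: refs=E null G, marked=C D F G
Mark E: refs=null I A, marked=C D E F G
Mark I: refs=F, marked=C D E F G I
Mark A: refs=A, marked=A C D E F G I
Unmarked (collected): B H J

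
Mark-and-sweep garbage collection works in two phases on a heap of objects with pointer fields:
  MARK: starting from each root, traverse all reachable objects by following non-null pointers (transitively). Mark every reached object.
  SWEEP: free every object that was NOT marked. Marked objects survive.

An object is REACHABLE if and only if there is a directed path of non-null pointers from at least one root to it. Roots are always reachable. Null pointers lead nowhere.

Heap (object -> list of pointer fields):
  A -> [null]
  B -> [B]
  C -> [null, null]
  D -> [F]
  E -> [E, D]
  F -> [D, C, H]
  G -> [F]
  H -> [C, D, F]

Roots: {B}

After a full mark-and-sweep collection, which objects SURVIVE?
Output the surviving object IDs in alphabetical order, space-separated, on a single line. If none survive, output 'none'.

Roots: B
Mark B: refs=B, marked=B
Unmarked (collected): A C D E F G H

Answer: B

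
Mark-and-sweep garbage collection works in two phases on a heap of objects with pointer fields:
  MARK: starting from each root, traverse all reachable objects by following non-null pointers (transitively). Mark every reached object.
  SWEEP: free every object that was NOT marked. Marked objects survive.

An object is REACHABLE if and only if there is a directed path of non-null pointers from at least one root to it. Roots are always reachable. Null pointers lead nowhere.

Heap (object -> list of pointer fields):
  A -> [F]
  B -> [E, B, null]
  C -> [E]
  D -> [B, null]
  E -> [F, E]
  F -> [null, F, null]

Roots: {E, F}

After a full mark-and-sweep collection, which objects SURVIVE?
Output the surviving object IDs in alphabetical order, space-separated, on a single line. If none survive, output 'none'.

Answer: E F

Derivation:
Roots: E F
Mark E: refs=F E, marked=E
Mark F: refs=null F null, marked=E F
Unmarked (collected): A B C D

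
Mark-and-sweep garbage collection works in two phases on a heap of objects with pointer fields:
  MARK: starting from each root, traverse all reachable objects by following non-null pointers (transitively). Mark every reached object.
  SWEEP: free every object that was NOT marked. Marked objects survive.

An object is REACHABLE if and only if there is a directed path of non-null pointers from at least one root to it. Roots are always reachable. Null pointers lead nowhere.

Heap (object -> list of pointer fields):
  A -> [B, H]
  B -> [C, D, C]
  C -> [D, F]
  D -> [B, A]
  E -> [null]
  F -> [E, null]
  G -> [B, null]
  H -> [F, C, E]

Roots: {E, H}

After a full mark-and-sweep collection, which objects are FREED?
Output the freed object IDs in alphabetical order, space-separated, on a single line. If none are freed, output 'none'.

Answer: G

Derivation:
Roots: E H
Mark E: refs=null, marked=E
Mark H: refs=F C E, marked=E H
Mark F: refs=E null, marked=E F H
Mark C: refs=D F, marked=C E F H
Mark D: refs=B A, marked=C D E F H
Mark B: refs=C D C, marked=B C D E F H
Mark A: refs=B H, marked=A B C D E F H
Unmarked (collected): G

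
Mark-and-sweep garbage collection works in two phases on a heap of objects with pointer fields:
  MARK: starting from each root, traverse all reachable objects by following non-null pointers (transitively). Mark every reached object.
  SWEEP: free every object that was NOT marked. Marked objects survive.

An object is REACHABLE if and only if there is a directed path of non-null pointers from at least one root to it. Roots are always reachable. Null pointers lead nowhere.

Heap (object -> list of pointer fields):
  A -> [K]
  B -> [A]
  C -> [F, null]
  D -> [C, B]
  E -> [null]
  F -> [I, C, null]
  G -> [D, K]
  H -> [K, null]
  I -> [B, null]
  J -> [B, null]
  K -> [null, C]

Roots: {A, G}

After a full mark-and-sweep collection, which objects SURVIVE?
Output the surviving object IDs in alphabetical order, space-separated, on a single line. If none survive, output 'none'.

Roots: A G
Mark A: refs=K, marked=A
Mark G: refs=D K, marked=A G
Mark K: refs=null C, marked=A G K
Mark D: refs=C B, marked=A D G K
Mark C: refs=F null, marked=A C D G K
Mark B: refs=A, marked=A B C D G K
Mark F: refs=I C null, marked=A B C D F G K
Mark I: refs=B null, marked=A B C D F G I K
Unmarked (collected): E H J

Answer: A B C D F G I K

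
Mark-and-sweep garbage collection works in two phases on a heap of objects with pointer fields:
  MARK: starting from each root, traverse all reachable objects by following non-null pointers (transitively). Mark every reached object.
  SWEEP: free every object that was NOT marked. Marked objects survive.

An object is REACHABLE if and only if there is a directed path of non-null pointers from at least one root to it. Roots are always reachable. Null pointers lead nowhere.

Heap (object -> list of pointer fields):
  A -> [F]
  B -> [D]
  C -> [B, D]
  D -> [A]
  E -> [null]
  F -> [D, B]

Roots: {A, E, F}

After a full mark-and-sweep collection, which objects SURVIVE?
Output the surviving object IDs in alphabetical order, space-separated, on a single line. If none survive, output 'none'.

Answer: A B D E F

Derivation:
Roots: A E F
Mark A: refs=F, marked=A
Mark E: refs=null, marked=A E
Mark F: refs=D B, marked=A E F
Mark D: refs=A, marked=A D E F
Mark B: refs=D, marked=A B D E F
Unmarked (collected): C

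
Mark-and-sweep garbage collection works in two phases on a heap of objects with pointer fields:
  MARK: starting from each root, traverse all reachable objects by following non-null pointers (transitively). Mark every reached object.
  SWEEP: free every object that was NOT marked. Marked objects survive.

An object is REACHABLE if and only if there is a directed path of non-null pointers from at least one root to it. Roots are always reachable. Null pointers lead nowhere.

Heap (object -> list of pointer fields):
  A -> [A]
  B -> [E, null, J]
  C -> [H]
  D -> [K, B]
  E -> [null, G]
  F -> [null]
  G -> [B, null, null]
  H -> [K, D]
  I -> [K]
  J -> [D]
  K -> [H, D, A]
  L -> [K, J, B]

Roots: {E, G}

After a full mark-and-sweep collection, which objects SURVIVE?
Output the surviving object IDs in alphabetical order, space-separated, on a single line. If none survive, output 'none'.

Roots: E G
Mark E: refs=null G, marked=E
Mark G: refs=B null null, marked=E G
Mark B: refs=E null J, marked=B E G
Mark J: refs=D, marked=B E G J
Mark D: refs=K B, marked=B D E G J
Mark K: refs=H D A, marked=B D E G J K
Mark H: refs=K D, marked=B D E G H J K
Mark A: refs=A, marked=A B D E G H J K
Unmarked (collected): C F I L

Answer: A B D E G H J K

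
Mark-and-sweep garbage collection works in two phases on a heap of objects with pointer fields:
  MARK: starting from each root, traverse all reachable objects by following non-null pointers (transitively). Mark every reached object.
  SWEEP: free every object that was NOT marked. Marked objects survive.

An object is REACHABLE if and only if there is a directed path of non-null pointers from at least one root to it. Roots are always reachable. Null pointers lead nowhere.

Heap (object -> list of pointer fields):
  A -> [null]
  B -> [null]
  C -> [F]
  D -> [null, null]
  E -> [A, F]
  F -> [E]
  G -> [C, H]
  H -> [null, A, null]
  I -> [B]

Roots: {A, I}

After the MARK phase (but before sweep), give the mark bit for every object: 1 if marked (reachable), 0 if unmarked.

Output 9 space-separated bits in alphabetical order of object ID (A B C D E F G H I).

Roots: A I
Mark A: refs=null, marked=A
Mark I: refs=B, marked=A I
Mark B: refs=null, marked=A B I
Unmarked (collected): C D E F G H

Answer: 1 1 0 0 0 0 0 0 1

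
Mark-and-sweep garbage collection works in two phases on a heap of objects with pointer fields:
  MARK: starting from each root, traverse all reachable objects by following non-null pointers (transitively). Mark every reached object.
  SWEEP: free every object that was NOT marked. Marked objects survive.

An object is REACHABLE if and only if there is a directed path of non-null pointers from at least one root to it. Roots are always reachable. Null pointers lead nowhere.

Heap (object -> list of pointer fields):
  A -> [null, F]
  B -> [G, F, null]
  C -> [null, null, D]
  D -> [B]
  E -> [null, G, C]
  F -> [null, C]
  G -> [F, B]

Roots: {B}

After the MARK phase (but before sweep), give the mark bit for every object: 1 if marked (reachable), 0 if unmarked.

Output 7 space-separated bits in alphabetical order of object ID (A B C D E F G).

Roots: B
Mark B: refs=G F null, marked=B
Mark G: refs=F B, marked=B G
Mark F: refs=null C, marked=B F G
Mark C: refs=null null D, marked=B C F G
Mark D: refs=B, marked=B C D F G
Unmarked (collected): A E

Answer: 0 1 1 1 0 1 1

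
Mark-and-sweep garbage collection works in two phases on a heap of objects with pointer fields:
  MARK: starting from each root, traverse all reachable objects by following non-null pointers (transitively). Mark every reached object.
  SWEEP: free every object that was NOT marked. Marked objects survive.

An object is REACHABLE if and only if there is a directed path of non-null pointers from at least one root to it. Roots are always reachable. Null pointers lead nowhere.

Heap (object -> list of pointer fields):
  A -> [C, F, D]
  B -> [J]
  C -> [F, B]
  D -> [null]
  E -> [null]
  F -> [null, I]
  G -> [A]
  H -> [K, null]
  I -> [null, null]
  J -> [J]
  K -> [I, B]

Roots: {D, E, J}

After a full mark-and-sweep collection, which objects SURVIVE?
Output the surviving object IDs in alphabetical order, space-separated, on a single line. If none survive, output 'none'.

Answer: D E J

Derivation:
Roots: D E J
Mark D: refs=null, marked=D
Mark E: refs=null, marked=D E
Mark J: refs=J, marked=D E J
Unmarked (collected): A B C F G H I K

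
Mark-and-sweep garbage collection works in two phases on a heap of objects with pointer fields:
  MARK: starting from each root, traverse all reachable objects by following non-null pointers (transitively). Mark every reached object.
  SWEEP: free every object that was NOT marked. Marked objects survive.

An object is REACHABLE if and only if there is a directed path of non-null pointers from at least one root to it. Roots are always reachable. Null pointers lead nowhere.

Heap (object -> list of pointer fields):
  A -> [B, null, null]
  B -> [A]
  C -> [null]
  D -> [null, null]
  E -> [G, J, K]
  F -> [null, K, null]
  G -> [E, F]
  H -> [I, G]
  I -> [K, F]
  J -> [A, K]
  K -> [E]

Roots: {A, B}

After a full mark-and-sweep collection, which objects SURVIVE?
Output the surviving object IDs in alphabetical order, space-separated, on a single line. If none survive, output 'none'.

Answer: A B

Derivation:
Roots: A B
Mark A: refs=B null null, marked=A
Mark B: refs=A, marked=A B
Unmarked (collected): C D E F G H I J K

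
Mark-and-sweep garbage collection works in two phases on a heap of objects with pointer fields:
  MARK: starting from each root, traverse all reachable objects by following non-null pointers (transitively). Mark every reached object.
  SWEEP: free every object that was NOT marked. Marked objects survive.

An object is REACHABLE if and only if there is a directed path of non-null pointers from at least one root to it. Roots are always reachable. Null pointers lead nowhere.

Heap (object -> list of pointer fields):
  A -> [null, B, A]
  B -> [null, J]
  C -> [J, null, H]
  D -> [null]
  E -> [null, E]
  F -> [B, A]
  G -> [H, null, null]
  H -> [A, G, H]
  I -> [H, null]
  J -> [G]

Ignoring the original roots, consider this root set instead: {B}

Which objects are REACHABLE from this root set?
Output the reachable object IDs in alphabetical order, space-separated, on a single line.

Answer: A B G H J

Derivation:
Roots: B
Mark B: refs=null J, marked=B
Mark J: refs=G, marked=B J
Mark G: refs=H null null, marked=B G J
Mark H: refs=A G H, marked=B G H J
Mark A: refs=null B A, marked=A B G H J
Unmarked (collected): C D E F I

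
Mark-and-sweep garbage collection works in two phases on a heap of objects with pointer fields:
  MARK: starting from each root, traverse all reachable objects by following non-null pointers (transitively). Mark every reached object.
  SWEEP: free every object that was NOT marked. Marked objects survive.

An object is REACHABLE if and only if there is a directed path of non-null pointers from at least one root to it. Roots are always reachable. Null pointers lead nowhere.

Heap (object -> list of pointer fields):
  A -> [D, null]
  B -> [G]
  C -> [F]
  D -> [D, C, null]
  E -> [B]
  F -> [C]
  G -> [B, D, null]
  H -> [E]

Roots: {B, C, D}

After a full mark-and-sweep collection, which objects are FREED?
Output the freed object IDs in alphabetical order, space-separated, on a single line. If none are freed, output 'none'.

Answer: A E H

Derivation:
Roots: B C D
Mark B: refs=G, marked=B
Mark C: refs=F, marked=B C
Mark D: refs=D C null, marked=B C D
Mark G: refs=B D null, marked=B C D G
Mark F: refs=C, marked=B C D F G
Unmarked (collected): A E H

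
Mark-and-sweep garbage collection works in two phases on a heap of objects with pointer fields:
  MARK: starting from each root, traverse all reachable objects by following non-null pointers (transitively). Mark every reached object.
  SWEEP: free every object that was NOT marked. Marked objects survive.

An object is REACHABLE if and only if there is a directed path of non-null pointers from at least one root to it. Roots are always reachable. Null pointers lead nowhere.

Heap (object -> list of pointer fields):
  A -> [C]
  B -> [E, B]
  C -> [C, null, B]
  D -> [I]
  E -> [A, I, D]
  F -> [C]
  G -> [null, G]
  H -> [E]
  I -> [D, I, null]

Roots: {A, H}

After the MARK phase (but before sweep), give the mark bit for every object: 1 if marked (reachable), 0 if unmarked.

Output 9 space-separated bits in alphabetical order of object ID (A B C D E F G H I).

Roots: A H
Mark A: refs=C, marked=A
Mark H: refs=E, marked=A H
Mark C: refs=C null B, marked=A C H
Mark E: refs=A I D, marked=A C E H
Mark B: refs=E B, marked=A B C E H
Mark I: refs=D I null, marked=A B C E H I
Mark D: refs=I, marked=A B C D E H I
Unmarked (collected): F G

Answer: 1 1 1 1 1 0 0 1 1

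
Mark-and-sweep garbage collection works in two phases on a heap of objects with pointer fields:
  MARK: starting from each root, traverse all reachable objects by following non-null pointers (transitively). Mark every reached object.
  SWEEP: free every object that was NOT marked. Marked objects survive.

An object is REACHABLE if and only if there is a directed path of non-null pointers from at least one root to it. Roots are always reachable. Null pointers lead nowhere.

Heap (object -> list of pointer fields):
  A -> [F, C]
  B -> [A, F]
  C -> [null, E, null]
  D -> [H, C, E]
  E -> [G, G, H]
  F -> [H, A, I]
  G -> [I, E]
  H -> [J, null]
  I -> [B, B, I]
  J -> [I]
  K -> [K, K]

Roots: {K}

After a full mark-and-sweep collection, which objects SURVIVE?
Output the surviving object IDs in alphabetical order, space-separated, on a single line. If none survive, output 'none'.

Answer: K

Derivation:
Roots: K
Mark K: refs=K K, marked=K
Unmarked (collected): A B C D E F G H I J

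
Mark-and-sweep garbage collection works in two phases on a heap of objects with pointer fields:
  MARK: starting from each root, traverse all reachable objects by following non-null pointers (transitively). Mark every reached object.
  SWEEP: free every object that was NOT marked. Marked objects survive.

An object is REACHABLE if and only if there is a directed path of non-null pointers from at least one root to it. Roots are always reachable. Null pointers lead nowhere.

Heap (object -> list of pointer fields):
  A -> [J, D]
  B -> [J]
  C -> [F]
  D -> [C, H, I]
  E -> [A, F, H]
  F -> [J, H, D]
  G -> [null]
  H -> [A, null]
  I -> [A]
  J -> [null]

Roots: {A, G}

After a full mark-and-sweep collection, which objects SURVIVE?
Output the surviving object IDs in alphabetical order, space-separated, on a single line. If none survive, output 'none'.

Answer: A C D F G H I J

Derivation:
Roots: A G
Mark A: refs=J D, marked=A
Mark G: refs=null, marked=A G
Mark J: refs=null, marked=A G J
Mark D: refs=C H I, marked=A D G J
Mark C: refs=F, marked=A C D G J
Mark H: refs=A null, marked=A C D G H J
Mark I: refs=A, marked=A C D G H I J
Mark F: refs=J H D, marked=A C D F G H I J
Unmarked (collected): B E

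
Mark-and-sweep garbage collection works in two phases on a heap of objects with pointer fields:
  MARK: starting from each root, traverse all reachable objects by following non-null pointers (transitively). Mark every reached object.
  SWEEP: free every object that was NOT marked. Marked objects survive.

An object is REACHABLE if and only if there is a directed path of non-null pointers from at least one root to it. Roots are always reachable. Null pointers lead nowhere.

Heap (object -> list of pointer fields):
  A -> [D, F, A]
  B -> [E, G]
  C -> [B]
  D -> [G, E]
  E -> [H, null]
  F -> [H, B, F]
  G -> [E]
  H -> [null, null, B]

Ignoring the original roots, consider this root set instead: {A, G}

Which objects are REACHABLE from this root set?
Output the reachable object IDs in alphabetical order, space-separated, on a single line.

Answer: A B D E F G H

Derivation:
Roots: A G
Mark A: refs=D F A, marked=A
Mark G: refs=E, marked=A G
Mark D: refs=G E, marked=A D G
Mark F: refs=H B F, marked=A D F G
Mark E: refs=H null, marked=A D E F G
Mark H: refs=null null B, marked=A D E F G H
Mark B: refs=E G, marked=A B D E F G H
Unmarked (collected): C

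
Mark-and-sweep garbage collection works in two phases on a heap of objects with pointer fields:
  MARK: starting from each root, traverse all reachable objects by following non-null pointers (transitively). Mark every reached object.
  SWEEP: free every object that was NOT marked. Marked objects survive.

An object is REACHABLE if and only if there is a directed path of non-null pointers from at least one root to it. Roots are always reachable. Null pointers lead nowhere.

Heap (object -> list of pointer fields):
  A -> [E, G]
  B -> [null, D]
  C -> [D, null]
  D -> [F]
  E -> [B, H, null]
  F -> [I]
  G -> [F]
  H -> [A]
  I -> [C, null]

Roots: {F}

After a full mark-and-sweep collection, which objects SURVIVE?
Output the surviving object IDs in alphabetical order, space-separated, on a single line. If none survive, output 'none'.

Roots: F
Mark F: refs=I, marked=F
Mark I: refs=C null, marked=F I
Mark C: refs=D null, marked=C F I
Mark D: refs=F, marked=C D F I
Unmarked (collected): A B E G H

Answer: C D F I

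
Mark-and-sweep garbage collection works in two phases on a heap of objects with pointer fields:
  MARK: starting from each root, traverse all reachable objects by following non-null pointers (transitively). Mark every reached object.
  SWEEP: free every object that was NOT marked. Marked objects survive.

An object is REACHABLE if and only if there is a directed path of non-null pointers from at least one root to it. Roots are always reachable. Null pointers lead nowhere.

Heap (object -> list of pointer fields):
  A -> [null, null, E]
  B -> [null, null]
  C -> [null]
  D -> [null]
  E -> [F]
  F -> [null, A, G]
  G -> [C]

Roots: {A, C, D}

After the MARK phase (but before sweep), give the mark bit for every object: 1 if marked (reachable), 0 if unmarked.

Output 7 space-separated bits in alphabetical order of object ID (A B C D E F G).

Roots: A C D
Mark A: refs=null null E, marked=A
Mark C: refs=null, marked=A C
Mark D: refs=null, marked=A C D
Mark E: refs=F, marked=A C D E
Mark F: refs=null A G, marked=A C D E F
Mark G: refs=C, marked=A C D E F G
Unmarked (collected): B

Answer: 1 0 1 1 1 1 1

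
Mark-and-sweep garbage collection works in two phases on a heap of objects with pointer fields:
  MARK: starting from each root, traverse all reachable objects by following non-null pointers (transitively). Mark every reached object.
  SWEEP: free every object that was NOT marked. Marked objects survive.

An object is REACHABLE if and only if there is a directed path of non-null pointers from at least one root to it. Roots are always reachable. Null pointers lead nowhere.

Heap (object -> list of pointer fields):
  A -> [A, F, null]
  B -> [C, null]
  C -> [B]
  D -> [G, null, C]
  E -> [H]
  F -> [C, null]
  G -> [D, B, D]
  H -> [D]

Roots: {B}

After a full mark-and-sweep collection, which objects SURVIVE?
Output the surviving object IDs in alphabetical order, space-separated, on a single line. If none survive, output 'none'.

Answer: B C

Derivation:
Roots: B
Mark B: refs=C null, marked=B
Mark C: refs=B, marked=B C
Unmarked (collected): A D E F G H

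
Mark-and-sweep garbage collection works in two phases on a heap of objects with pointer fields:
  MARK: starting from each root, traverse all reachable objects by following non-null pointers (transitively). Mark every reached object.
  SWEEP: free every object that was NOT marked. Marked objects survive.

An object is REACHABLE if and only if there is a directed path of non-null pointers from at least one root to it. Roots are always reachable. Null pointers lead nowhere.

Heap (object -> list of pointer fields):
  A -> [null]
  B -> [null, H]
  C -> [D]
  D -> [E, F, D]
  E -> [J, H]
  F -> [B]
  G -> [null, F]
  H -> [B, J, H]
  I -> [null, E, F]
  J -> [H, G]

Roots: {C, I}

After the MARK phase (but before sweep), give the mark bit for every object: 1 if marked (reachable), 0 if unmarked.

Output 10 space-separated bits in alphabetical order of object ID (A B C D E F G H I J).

Answer: 0 1 1 1 1 1 1 1 1 1

Derivation:
Roots: C I
Mark C: refs=D, marked=C
Mark I: refs=null E F, marked=C I
Mark D: refs=E F D, marked=C D I
Mark E: refs=J H, marked=C D E I
Mark F: refs=B, marked=C D E F I
Mark J: refs=H G, marked=C D E F I J
Mark H: refs=B J H, marked=C D E F H I J
Mark B: refs=null H, marked=B C D E F H I J
Mark G: refs=null F, marked=B C D E F G H I J
Unmarked (collected): A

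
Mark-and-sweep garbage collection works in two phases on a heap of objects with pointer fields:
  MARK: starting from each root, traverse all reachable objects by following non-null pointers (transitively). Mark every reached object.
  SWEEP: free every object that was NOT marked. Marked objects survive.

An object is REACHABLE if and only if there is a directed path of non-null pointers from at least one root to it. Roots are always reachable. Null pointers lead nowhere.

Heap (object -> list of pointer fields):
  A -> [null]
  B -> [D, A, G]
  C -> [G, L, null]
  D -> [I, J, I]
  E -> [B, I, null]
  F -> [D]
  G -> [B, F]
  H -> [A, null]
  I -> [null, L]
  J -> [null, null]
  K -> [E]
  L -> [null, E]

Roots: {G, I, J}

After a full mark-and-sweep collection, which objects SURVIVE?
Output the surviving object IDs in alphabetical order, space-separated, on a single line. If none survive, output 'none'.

Answer: A B D E F G I J L

Derivation:
Roots: G I J
Mark G: refs=B F, marked=G
Mark I: refs=null L, marked=G I
Mark J: refs=null null, marked=G I J
Mark B: refs=D A G, marked=B G I J
Mark F: refs=D, marked=B F G I J
Mark L: refs=null E, marked=B F G I J L
Mark D: refs=I J I, marked=B D F G I J L
Mark A: refs=null, marked=A B D F G I J L
Mark E: refs=B I null, marked=A B D E F G I J L
Unmarked (collected): C H K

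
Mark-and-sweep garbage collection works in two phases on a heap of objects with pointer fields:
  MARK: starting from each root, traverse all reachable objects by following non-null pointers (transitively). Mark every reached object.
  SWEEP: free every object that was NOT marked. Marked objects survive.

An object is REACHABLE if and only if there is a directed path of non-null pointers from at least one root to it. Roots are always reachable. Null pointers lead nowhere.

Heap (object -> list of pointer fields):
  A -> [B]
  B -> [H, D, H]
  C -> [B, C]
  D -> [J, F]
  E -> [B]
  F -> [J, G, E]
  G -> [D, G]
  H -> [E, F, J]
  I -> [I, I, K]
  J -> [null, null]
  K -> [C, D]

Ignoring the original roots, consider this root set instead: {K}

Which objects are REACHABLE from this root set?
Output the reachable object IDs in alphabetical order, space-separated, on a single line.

Answer: B C D E F G H J K

Derivation:
Roots: K
Mark K: refs=C D, marked=K
Mark C: refs=B C, marked=C K
Mark D: refs=J F, marked=C D K
Mark B: refs=H D H, marked=B C D K
Mark J: refs=null null, marked=B C D J K
Mark F: refs=J G E, marked=B C D F J K
Mark H: refs=E F J, marked=B C D F H J K
Mark G: refs=D G, marked=B C D F G H J K
Mark E: refs=B, marked=B C D E F G H J K
Unmarked (collected): A I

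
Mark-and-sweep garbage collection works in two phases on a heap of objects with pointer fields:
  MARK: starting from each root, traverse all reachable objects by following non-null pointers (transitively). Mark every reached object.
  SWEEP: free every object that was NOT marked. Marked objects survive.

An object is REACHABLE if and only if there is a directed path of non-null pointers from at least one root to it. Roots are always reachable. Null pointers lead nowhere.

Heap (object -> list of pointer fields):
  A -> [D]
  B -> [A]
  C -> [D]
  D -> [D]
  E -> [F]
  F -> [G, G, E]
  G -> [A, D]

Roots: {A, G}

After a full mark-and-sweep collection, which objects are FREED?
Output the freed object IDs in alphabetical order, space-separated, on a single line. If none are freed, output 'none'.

Answer: B C E F

Derivation:
Roots: A G
Mark A: refs=D, marked=A
Mark G: refs=A D, marked=A G
Mark D: refs=D, marked=A D G
Unmarked (collected): B C E F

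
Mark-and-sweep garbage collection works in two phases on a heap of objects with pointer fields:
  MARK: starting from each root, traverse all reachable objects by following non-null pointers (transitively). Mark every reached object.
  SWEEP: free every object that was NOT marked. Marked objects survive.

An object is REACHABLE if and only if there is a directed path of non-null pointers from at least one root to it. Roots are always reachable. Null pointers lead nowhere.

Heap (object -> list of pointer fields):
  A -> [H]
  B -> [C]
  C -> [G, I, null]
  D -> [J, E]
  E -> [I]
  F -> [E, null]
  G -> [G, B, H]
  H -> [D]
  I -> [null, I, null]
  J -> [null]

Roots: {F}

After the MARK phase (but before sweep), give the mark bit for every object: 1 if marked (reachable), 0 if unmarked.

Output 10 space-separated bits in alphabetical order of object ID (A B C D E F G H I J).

Answer: 0 0 0 0 1 1 0 0 1 0

Derivation:
Roots: F
Mark F: refs=E null, marked=F
Mark E: refs=I, marked=E F
Mark I: refs=null I null, marked=E F I
Unmarked (collected): A B C D G H J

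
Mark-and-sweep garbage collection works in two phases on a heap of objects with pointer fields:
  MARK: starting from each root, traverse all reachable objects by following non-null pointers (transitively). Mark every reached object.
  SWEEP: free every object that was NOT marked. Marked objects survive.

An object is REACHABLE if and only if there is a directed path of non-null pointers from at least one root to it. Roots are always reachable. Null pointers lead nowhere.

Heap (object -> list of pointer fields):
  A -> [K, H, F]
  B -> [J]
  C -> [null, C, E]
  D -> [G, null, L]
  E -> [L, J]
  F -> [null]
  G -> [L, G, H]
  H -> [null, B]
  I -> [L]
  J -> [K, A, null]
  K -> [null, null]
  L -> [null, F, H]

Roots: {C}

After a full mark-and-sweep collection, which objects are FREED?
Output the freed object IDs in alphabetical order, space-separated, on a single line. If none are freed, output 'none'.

Roots: C
Mark C: refs=null C E, marked=C
Mark E: refs=L J, marked=C E
Mark L: refs=null F H, marked=C E L
Mark J: refs=K A null, marked=C E J L
Mark F: refs=null, marked=C E F J L
Mark H: refs=null B, marked=C E F H J L
Mark K: refs=null null, marked=C E F H J K L
Mark A: refs=K H F, marked=A C E F H J K L
Mark B: refs=J, marked=A B C E F H J K L
Unmarked (collected): D G I

Answer: D G I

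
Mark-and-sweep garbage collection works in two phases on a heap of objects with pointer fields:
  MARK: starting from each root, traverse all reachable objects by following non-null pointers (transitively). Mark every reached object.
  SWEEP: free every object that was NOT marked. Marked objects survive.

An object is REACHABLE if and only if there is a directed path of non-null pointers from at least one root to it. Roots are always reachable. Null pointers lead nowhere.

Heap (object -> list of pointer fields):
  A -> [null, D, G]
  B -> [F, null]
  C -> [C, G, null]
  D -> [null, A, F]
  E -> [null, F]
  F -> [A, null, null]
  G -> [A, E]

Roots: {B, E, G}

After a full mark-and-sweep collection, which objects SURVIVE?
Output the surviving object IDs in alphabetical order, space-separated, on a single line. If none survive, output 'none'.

Answer: A B D E F G

Derivation:
Roots: B E G
Mark B: refs=F null, marked=B
Mark E: refs=null F, marked=B E
Mark G: refs=A E, marked=B E G
Mark F: refs=A null null, marked=B E F G
Mark A: refs=null D G, marked=A B E F G
Mark D: refs=null A F, marked=A B D E F G
Unmarked (collected): C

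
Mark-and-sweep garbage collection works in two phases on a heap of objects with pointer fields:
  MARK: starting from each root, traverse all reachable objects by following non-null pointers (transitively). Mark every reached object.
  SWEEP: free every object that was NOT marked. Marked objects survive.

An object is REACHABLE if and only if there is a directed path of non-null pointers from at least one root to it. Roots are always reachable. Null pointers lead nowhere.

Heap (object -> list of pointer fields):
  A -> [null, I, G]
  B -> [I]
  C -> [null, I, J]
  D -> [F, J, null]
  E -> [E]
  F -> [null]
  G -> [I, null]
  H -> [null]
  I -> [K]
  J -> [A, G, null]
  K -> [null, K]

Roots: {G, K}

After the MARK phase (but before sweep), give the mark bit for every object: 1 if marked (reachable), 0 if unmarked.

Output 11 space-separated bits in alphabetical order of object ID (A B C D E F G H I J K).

Roots: G K
Mark G: refs=I null, marked=G
Mark K: refs=null K, marked=G K
Mark I: refs=K, marked=G I K
Unmarked (collected): A B C D E F H J

Answer: 0 0 0 0 0 0 1 0 1 0 1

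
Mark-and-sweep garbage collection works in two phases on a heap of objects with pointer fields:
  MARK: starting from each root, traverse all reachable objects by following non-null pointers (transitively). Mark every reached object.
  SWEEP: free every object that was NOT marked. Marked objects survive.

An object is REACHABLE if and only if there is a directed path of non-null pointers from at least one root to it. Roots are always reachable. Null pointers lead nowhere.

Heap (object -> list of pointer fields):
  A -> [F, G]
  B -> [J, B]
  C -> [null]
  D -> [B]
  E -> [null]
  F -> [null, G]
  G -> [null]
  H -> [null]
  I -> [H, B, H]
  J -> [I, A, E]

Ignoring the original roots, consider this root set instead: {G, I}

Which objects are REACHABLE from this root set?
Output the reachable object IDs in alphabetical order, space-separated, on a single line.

Roots: G I
Mark G: refs=null, marked=G
Mark I: refs=H B H, marked=G I
Mark H: refs=null, marked=G H I
Mark B: refs=J B, marked=B G H I
Mark J: refs=I A E, marked=B G H I J
Mark A: refs=F G, marked=A B G H I J
Mark E: refs=null, marked=A B E G H I J
Mark F: refs=null G, marked=A B E F G H I J
Unmarked (collected): C D

Answer: A B E F G H I J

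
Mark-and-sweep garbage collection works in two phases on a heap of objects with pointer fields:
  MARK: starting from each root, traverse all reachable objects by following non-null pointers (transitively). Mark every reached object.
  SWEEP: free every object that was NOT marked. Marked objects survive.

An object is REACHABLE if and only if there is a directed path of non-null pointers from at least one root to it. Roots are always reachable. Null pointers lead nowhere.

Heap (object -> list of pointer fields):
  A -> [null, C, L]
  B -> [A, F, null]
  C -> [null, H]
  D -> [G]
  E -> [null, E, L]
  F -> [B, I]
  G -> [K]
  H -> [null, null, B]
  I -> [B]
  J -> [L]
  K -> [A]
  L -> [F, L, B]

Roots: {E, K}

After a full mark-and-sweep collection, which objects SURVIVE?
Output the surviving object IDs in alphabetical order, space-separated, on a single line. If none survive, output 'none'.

Roots: E K
Mark E: refs=null E L, marked=E
Mark K: refs=A, marked=E K
Mark L: refs=F L B, marked=E K L
Mark A: refs=null C L, marked=A E K L
Mark F: refs=B I, marked=A E F K L
Mark B: refs=A F null, marked=A B E F K L
Mark C: refs=null H, marked=A B C E F K L
Mark I: refs=B, marked=A B C E F I K L
Mark H: refs=null null B, marked=A B C E F H I K L
Unmarked (collected): D G J

Answer: A B C E F H I K L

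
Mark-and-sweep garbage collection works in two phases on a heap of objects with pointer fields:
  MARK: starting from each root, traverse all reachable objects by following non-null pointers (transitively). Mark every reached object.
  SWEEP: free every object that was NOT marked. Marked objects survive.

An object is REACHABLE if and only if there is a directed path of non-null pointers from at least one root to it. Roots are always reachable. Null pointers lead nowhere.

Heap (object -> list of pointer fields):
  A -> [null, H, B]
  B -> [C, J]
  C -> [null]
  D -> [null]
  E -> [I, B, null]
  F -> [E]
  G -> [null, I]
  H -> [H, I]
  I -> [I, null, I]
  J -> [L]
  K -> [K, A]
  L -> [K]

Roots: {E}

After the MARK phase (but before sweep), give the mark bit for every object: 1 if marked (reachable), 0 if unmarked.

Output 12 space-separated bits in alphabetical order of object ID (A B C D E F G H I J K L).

Roots: E
Mark E: refs=I B null, marked=E
Mark I: refs=I null I, marked=E I
Mark B: refs=C J, marked=B E I
Mark C: refs=null, marked=B C E I
Mark J: refs=L, marked=B C E I J
Mark L: refs=K, marked=B C E I J L
Mark K: refs=K A, marked=B C E I J K L
Mark A: refs=null H B, marked=A B C E I J K L
Mark H: refs=H I, marked=A B C E H I J K L
Unmarked (collected): D F G

Answer: 1 1 1 0 1 0 0 1 1 1 1 1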